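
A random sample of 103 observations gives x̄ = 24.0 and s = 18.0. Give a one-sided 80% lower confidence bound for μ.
μ ≥ 22.50

Lower bound (one-sided):
t* = 0.845 (one-sided for 80%)
Lower bound = x̄ - t* · s/√n = 24.0 - 0.845 · 18.0/√103 = 22.50

We are 80% confident that μ ≥ 22.50.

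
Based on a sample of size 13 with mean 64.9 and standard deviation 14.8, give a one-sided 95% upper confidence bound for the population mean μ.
μ ≤ 72.21

Upper bound (one-sided):
t* = 1.782 (one-sided for 95%)
Upper bound = x̄ + t* · s/√n = 64.9 + 1.782 · 14.8/√13 = 72.21

We are 95% confident that μ ≤ 72.21.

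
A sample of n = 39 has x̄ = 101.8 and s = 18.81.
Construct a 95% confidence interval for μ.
(95.70, 107.90)

t-interval (σ unknown):
df = n - 1 = 38
t* = 2.024 for 95% confidence

Margin of error = t* · s/√n = 2.024 · 18.81/√39 = 6.10

CI: (95.70, 107.90)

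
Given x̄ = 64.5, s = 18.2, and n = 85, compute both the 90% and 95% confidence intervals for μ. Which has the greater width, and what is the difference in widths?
95% CI is wider by 1.28

df = 84
90% CI: t* = 1.663, (61.22, 67.78), width = 2 · t* · s/√n = 6.57
95% CI: t* = 1.989, (60.57, 68.43), width = 2 · t* · s/√n = 7.85

The 95% CI is wider by 7.85 - 6.57 = 1.28.
Higher confidence requires a wider interval.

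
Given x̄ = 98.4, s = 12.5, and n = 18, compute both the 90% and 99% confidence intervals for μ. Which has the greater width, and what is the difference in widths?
99% CI is wider by 6.83

df = 17
90% CI: t* = 1.740, (93.27, 103.53), width = 2 · t* · s/√n = 10.25
99% CI: t* = 2.898, (89.86, 106.94), width = 2 · t* · s/√n = 17.08

The 99% CI is wider by 17.08 - 10.25 = 6.83.
Higher confidence requires a wider interval.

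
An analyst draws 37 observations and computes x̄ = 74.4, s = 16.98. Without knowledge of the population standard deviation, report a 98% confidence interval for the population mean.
(67.61, 81.19)

t-interval (σ unknown):
df = n - 1 = 36
t* = 2.434 for 98% confidence

Margin of error = t* · s/√n = 2.434 · 16.98/√37 = 6.79

CI: (67.61, 81.19)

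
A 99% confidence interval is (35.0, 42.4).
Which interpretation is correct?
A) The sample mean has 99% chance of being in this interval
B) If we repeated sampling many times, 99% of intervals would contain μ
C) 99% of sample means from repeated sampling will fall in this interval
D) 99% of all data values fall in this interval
B

A) Wrong — x̄ is observed and sits in the interval by construction.
B) Correct — this is the frequentist long-run coverage interpretation.
C) Wrong — coverage applies to intervals containing μ, not to future x̄ values.
D) Wrong — a CI is about the parameter μ, not individual data values.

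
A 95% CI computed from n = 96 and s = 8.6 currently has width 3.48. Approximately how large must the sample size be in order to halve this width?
n ≈ 384

CI width ∝ 1/√n
To reduce width by factor 2, need √n to grow by 2 → need 2² = 4 times as many samples.

Current: n = 96, width = 3.48
New: n = 384, width ≈ 1.73

Width reduced by factor of 3.48/1.73 = 2.01.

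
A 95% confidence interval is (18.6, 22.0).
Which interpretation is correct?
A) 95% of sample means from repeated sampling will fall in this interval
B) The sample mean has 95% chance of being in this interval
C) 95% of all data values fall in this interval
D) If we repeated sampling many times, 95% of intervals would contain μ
D

A) Wrong — coverage applies to intervals containing μ, not to future x̄ values.
B) Wrong — x̄ is observed and sits in the interval by construction.
C) Wrong — a CI is about the parameter μ, not individual data values.
D) Correct — this is the frequentist long-run coverage interpretation.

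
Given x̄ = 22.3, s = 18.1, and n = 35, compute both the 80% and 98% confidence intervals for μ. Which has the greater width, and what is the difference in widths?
98% CI is wider by 6.94

df = 34
80% CI: t* = 1.307, (18.30, 26.30), width = 2 · t* · s/√n = 8.00
98% CI: t* = 2.441, (14.83, 29.77), width = 2 · t* · s/√n = 14.94

The 98% CI is wider by 14.94 - 8.00 = 6.94.
Higher confidence requires a wider interval.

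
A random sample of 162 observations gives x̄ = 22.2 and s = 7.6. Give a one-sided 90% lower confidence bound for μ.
μ ≥ 21.43

Lower bound (one-sided):
t* = 1.287 (one-sided for 90%)
Lower bound = x̄ - t* · s/√n = 22.2 - 1.287 · 7.6/√162 = 21.43

We are 90% confident that μ ≥ 21.43.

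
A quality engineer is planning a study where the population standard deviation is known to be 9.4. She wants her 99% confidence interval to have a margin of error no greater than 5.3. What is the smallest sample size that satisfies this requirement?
n ≥ 21

For margin E ≤ 5.3:
n ≥ (z* · σ / E)²
n ≥ (2.576 · 9.4 / 5.3)²
n ≥ 20.87

Minimum n = 21 (rounding up)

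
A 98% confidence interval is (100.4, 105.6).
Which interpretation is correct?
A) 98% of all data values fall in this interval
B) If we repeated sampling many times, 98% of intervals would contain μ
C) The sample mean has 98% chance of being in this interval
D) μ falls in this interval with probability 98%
B

A) Wrong — a CI is about the parameter μ, not individual data values.
B) Correct — this is the frequentist long-run coverage interpretation.
C) Wrong — x̄ is observed and sits in the interval by construction.
D) Wrong — μ is fixed; the randomness lives in the interval, not in μ.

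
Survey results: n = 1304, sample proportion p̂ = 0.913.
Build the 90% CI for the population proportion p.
(0.900, 0.926)

Proportion CI:
SE = √(p̂(1-p̂)/n) = √(0.913 · 0.087 / 1304) = 0.00780

z* = 1.645
Margin = z* · SE = 1.645 · 0.00780 = 0.0128

CI: 0.913 ± 0.0128 = (0.900, 0.926)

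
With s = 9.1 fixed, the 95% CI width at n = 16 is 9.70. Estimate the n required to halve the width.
n ≈ 64

CI width ∝ 1/√n
To reduce width by factor 2, need √n to grow by 2 → need 2² = 4 times as many samples.

Current: n = 16, width = 9.70
New: n = 64, width ≈ 4.55

Width reduced by factor of 9.70/4.55 = 2.13.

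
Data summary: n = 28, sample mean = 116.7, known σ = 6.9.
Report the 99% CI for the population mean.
(113.34, 120.06)

z-interval (σ known):
z* = 2.576 for 99% confidence

Margin of error = z* · σ/√n = 2.576 · 6.9/√28 = 3.36

CI: (116.7 - 3.36, 116.7 + 3.36) = (113.34, 120.06)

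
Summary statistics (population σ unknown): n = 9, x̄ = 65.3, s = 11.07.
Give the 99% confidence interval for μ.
(52.92, 77.68)

t-interval (σ unknown):
df = n - 1 = 8
t* = 3.355 for 99% confidence

Margin of error = t* · s/√n = 3.355 · 11.07/√9 = 12.38

CI: (52.92, 77.68)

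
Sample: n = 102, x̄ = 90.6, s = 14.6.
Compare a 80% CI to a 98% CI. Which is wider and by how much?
98% CI is wider by 3.10

df = 101
80% CI: t* = 1.290, (88.74, 92.46), width = 2 · t* · s/√n = 3.73
98% CI: t* = 2.364, (87.18, 94.02), width = 2 · t* · s/√n = 6.83

The 98% CI is wider by 6.83 - 3.73 = 3.10.
Higher confidence requires a wider interval.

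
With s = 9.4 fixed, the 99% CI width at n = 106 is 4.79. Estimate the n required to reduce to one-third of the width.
n ≈ 954

CI width ∝ 1/√n
To reduce width by factor 3, need √n to grow by 3 → need 3² = 9 times as many samples.

Current: n = 106, width = 4.79
New: n = 954, width ≈ 1.57

Width reduced by factor of 4.79/1.57 = 3.05.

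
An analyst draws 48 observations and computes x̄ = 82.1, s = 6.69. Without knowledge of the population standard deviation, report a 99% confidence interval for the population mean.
(79.51, 84.69)

t-interval (σ unknown):
df = n - 1 = 47
t* = 2.685 for 99% confidence

Margin of error = t* · s/√n = 2.685 · 6.69/√48 = 2.59

CI: (79.51, 84.69)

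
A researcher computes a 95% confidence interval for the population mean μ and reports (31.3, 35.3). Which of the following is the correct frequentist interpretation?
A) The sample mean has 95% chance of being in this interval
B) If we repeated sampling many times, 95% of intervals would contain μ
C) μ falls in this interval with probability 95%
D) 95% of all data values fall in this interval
B

A) Wrong — x̄ is observed and sits in the interval by construction.
B) Correct — this is the frequentist long-run coverage interpretation.
C) Wrong — μ is fixed; the randomness lives in the interval, not in μ.
D) Wrong — a CI is about the parameter μ, not individual data values.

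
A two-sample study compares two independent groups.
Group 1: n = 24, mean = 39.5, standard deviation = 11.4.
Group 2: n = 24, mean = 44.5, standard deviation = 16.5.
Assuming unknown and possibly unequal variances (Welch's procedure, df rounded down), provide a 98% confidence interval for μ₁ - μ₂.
(-14.92, 4.92)

Difference: x̄₁ - x̄₂ = -5.00
SE = √(s₁²/n₁ + s₂²/n₂) = √(11.4²/24 + 16.5²/24) = 4.0937
df = 40.88 → 40 (Welch–Satterthwaite, rounded down)
t* = 2.423

CI: -5.00 ± 2.423 · 4.0937 = -5.00 ± 9.92 = (-14.92, 4.92)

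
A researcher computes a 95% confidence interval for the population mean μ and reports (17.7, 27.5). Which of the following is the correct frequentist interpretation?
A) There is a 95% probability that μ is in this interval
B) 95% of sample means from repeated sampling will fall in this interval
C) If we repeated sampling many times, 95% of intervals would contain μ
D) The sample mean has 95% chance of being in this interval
C

A) Wrong — μ is fixed; the randomness lives in the interval, not in μ.
B) Wrong — coverage applies to intervals containing μ, not to future x̄ values.
C) Correct — this is the frequentist long-run coverage interpretation.
D) Wrong — x̄ is observed and sits in the interval by construction.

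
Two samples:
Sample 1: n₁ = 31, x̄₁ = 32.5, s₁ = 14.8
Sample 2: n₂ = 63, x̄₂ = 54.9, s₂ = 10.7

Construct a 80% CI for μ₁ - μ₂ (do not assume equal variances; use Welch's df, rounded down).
(-26.28, -18.52)

Difference: x̄₁ - x̄₂ = -22.40
SE = √(s₁²/n₁ + s₂²/n₂) = √(14.8²/31 + 10.7²/63) = 2.9805
df = 45.95 → 45 (Welch–Satterthwaite, rounded down)
t* = 1.301

CI: -22.40 ± 1.301 · 2.9805 = -22.40 ± 3.88 = (-26.28, -18.52)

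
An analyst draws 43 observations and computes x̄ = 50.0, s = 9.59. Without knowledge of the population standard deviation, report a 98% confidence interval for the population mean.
(46.46, 53.54)

t-interval (σ unknown):
df = n - 1 = 42
t* = 2.418 for 98% confidence

Margin of error = t* · s/√n = 2.418 · 9.59/√43 = 3.54

CI: (46.46, 53.54)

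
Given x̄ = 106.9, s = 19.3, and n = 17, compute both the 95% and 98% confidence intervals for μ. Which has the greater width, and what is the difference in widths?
98% CI is wider by 4.33

df = 16
95% CI: t* = 2.120, (96.98, 116.82), width = 2 · t* · s/√n = 19.85
98% CI: t* = 2.583, (94.81, 118.99), width = 2 · t* · s/√n = 24.18

The 98% CI is wider by 24.18 - 19.85 = 4.33.
Higher confidence requires a wider interval.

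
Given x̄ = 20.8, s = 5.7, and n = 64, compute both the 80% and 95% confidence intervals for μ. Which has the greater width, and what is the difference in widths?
95% CI is wider by 1.00

df = 63
80% CI: t* = 1.295, (19.88, 21.72), width = 2 · t* · s/√n = 1.85
95% CI: t* = 1.998, (19.38, 22.22), width = 2 · t* · s/√n = 2.85

The 95% CI is wider by 2.85 - 1.85 = 1.00.
Higher confidence requires a wider interval.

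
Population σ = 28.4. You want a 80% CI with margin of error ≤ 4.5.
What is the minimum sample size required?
n ≥ 66

For margin E ≤ 4.5:
n ≥ (z* · σ / E)²
n ≥ (1.282 · 28.4 / 4.5)²
n ≥ 65.46

Minimum n = 66 (rounding up)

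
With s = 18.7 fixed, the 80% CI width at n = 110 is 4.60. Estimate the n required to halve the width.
n ≈ 440

CI width ∝ 1/√n
To reduce width by factor 2, need √n to grow by 2 → need 2² = 4 times as many samples.

Current: n = 110, width = 4.60
New: n = 440, width ≈ 2.29

Width reduced by factor of 4.60/2.29 = 2.01.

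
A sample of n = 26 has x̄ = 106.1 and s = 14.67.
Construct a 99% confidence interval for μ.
(98.08, 114.12)

t-interval (σ unknown):
df = n - 1 = 25
t* = 2.787 for 99% confidence

Margin of error = t* · s/√n = 2.787 · 14.67/√26 = 8.02

CI: (98.08, 114.12)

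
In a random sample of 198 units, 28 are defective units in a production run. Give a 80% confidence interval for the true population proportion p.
(0.110, 0.173)

Proportion CI:
p̂ = 28/198 = 0.14141
SE = √(p̂(1-p̂)/n) = √(0.14141 · 0.85859 / 198) = 0.02476

z* = 1.282
Margin = z* · SE = 1.282 · 0.02476 = 0.0317

CI: 0.14141 ± 0.0317 = (0.110, 0.173)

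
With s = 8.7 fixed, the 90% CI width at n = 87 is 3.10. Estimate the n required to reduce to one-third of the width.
n ≈ 783

CI width ∝ 1/√n
To reduce width by factor 3, need √n to grow by 3 → need 3² = 9 times as many samples.

Current: n = 87, width = 3.10
New: n = 783, width ≈ 1.02

Width reduced by factor of 3.10/1.02 = 3.04.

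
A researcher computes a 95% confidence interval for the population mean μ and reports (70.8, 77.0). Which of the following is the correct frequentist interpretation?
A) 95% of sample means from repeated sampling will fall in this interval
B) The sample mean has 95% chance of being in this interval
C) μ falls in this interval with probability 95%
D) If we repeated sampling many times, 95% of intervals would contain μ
D

A) Wrong — coverage applies to intervals containing μ, not to future x̄ values.
B) Wrong — x̄ is observed and sits in the interval by construction.
C) Wrong — μ is fixed; the randomness lives in the interval, not in μ.
D) Correct — this is the frequentist long-run coverage interpretation.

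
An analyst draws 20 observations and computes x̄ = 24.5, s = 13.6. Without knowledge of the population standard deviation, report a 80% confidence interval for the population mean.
(20.46, 28.54)

t-interval (σ unknown):
df = n - 1 = 19
t* = 1.328 for 80% confidence

Margin of error = t* · s/√n = 1.328 · 13.6/√20 = 4.04

CI: (20.46, 28.54)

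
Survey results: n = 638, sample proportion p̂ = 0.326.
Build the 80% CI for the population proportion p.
(0.302, 0.350)

Proportion CI:
SE = √(p̂(1-p̂)/n) = √(0.326 · 0.674 / 638) = 0.01856

z* = 1.282
Margin = z* · SE = 1.282 · 0.01856 = 0.0238

CI: 0.326 ± 0.0238 = (0.302, 0.350)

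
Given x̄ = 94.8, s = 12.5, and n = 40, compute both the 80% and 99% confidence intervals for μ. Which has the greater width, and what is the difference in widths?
99% CI is wider by 5.55

df = 39
80% CI: t* = 1.304, (92.22, 97.38), width = 2 · t* · s/√n = 5.15
99% CI: t* = 2.708, (89.45, 100.15), width = 2 · t* · s/√n = 10.70

The 99% CI is wider by 10.70 - 5.15 = 5.55.
Higher confidence requires a wider interval.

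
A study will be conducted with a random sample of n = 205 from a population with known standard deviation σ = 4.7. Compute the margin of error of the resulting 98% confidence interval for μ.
Margin of error = 0.76

Margin of error = z* · σ/√n
= 2.326 · 4.7/√205
= 2.326 · 4.7/14.3178
= 0.76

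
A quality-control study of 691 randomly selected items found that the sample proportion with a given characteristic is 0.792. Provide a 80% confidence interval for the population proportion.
(0.772, 0.812)

Proportion CI:
SE = √(p̂(1-p̂)/n) = √(0.792 · 0.208 / 691) = 0.01544

z* = 1.282
Margin = z* · SE = 1.282 · 0.01544 = 0.0198

CI: 0.792 ± 0.0198 = (0.772, 0.812)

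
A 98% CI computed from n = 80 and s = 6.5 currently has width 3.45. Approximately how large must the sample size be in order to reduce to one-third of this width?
n ≈ 720

CI width ∝ 1/√n
To reduce width by factor 3, need √n to grow by 3 → need 3² = 9 times as many samples.

Current: n = 80, width = 3.45
New: n = 720, width ≈ 1.13

Width reduced by factor of 3.45/1.13 = 3.05.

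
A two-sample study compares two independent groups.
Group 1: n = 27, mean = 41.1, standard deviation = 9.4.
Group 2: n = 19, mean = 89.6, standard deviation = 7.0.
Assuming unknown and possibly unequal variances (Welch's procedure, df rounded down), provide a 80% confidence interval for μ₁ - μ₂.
(-51.65, -45.35)

Difference: x̄₁ - x̄₂ = -48.50
SE = √(s₁²/n₁ + s₂²/n₂) = √(9.4²/27 + 7.0²/19) = 2.4190
df = 43.82 → 43 (Welch–Satterthwaite, rounded down)
t* = 1.302

CI: -48.50 ± 1.302 · 2.4190 = -48.50 ± 3.15 = (-51.65, -45.35)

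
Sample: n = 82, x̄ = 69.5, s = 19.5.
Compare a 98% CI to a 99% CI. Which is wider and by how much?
99% CI is wider by 1.14

df = 81
98% CI: t* = 2.373, (64.39, 74.61), width = 2 · t* · s/√n = 10.22
99% CI: t* = 2.638, (63.82, 75.18), width = 2 · t* · s/√n = 11.36

The 99% CI is wider by 11.36 - 10.22 = 1.14.
Higher confidence requires a wider interval.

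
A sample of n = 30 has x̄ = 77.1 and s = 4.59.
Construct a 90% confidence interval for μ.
(75.68, 78.52)

t-interval (σ unknown):
df = n - 1 = 29
t* = 1.699 for 90% confidence

Margin of error = t* · s/√n = 1.699 · 4.59/√30 = 1.42

CI: (75.68, 78.52)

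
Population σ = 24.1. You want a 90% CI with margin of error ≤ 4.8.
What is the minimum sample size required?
n ≥ 69

For margin E ≤ 4.8:
n ≥ (z* · σ / E)²
n ≥ (1.645 · 24.1 / 4.8)²
n ≥ 68.22

Minimum n = 69 (rounding up)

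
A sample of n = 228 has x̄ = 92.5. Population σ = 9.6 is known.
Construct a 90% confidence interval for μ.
(91.45, 93.55)

z-interval (σ known):
z* = 1.645 for 90% confidence

Margin of error = z* · σ/√n = 1.645 · 9.6/√228 = 1.05

CI: (92.5 - 1.05, 92.5 + 1.05) = (91.45, 93.55)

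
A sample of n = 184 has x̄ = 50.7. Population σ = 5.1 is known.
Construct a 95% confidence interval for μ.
(49.96, 51.44)

z-interval (σ known):
z* = 1.960 for 95% confidence

Margin of error = z* · σ/√n = 1.960 · 5.1/√184 = 0.74

CI: (50.7 - 0.74, 50.7 + 0.74) = (49.96, 51.44)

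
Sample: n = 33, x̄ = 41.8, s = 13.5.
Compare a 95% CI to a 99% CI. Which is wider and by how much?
99% CI is wider by 3.30

df = 32
95% CI: t* = 2.037, (37.01, 46.59), width = 2 · t* · s/√n = 9.57
99% CI: t* = 2.738, (35.37, 48.23), width = 2 · t* · s/√n = 12.87

The 99% CI is wider by 12.87 - 9.57 = 3.30.
Higher confidence requires a wider interval.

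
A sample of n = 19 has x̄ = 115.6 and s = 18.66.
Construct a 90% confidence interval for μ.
(108.18, 123.02)

t-interval (σ unknown):
df = n - 1 = 18
t* = 1.734 for 90% confidence

Margin of error = t* · s/√n = 1.734 · 18.66/√19 = 7.42

CI: (108.18, 123.02)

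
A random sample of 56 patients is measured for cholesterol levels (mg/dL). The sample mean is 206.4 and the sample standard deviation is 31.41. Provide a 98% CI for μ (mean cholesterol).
(196.34, 216.46)

t-interval (σ unknown):
df = n - 1 = 55
t* = 2.396 for 98% confidence

Margin of error = t* · s/√n = 2.396 · 31.41/√56 = 10.06

CI: (196.34, 216.46)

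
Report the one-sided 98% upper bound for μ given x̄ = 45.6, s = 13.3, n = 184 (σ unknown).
μ ≤ 47.63

Upper bound (one-sided):
t* = 2.068 (one-sided for 98%)
Upper bound = x̄ + t* · s/√n = 45.6 + 2.068 · 13.3/√184 = 47.63

We are 98% confident that μ ≤ 47.63.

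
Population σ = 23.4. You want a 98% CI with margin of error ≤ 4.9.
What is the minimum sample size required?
n ≥ 124

For margin E ≤ 4.9:
n ≥ (z* · σ / E)²
n ≥ (2.326 · 23.4 / 4.9)²
n ≥ 123.38

Minimum n = 124 (rounding up)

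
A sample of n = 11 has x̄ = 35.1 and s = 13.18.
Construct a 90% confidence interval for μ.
(27.90, 42.30)

t-interval (σ unknown):
df = n - 1 = 10
t* = 1.812 for 90% confidence

Margin of error = t* · s/√n = 1.812 · 13.18/√11 = 7.20

CI: (27.90, 42.30)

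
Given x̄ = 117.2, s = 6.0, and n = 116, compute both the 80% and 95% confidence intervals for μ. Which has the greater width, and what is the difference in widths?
95% CI is wider by 0.77

df = 115
80% CI: t* = 1.289, (116.48, 117.92), width = 2 · t* · s/√n = 1.44
95% CI: t* = 1.981, (116.10, 118.30), width = 2 · t* · s/√n = 2.21

The 95% CI is wider by 2.21 - 1.44 = 0.77.
Higher confidence requires a wider interval.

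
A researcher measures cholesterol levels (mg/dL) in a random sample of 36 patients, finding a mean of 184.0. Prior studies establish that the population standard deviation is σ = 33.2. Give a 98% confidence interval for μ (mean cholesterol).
(171.13, 196.87)

z-interval (σ known):
z* = 2.326 for 98% confidence

Margin of error = z* · σ/√n = 2.326 · 33.2/√36 = 12.87

CI: (184.0 - 12.87, 184.0 + 12.87) = (171.13, 196.87)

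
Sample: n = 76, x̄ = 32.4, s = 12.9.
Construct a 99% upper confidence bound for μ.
μ ≤ 35.92

Upper bound (one-sided):
t* = 2.377 (one-sided for 99%)
Upper bound = x̄ + t* · s/√n = 32.4 + 2.377 · 12.9/√76 = 35.92

We are 99% confident that μ ≤ 35.92.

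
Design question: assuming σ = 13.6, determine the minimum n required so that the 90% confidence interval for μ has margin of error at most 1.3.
n ≥ 297

For margin E ≤ 1.3:
n ≥ (z* · σ / E)²
n ≥ (1.645 · 13.6 / 1.3)²
n ≥ 296.16

Minimum n = 297 (rounding up)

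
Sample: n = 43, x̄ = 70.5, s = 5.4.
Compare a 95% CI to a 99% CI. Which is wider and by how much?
99% CI is wider by 1.12

df = 42
95% CI: t* = 2.018, (68.84, 72.16), width = 2 · t* · s/√n = 3.32
99% CI: t* = 2.698, (68.28, 72.72), width = 2 · t* · s/√n = 4.44

The 99% CI is wider by 4.44 - 3.32 = 1.12.
Higher confidence requires a wider interval.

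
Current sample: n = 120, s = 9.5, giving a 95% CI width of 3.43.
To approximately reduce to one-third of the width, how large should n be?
n ≈ 1080

CI width ∝ 1/√n
To reduce width by factor 3, need √n to grow by 3 → need 3² = 9 times as many samples.

Current: n = 120, width = 3.43
New: n = 1080, width ≈ 1.13

Width reduced by factor of 3.43/1.13 = 3.04.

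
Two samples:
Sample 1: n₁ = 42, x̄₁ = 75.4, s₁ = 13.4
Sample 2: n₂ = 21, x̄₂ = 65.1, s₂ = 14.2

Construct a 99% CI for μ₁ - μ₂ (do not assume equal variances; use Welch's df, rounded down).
(0.20, 20.40)

Difference: x̄₁ - x̄₂ = 10.30
SE = √(s₁²/n₁ + s₂²/n₂) = √(13.4²/42 + 14.2²/21) = 3.7252
df = 38.09 → 38 (Welch–Satterthwaite, rounded down)
t* = 2.712

CI: 10.30 ± 2.712 · 3.7252 = 10.30 ± 10.10 = (0.20, 20.40)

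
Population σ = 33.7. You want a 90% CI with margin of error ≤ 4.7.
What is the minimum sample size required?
n ≥ 140

For margin E ≤ 4.7:
n ≥ (z* · σ / E)²
n ≥ (1.645 · 33.7 / 4.7)²
n ≥ 139.12

Minimum n = 140 (rounding up)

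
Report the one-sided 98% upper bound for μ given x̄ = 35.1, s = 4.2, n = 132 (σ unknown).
μ ≤ 35.86

Upper bound (one-sided):
t* = 2.074 (one-sided for 98%)
Upper bound = x̄ + t* · s/√n = 35.1 + 2.074 · 4.2/√132 = 35.86

We are 98% confident that μ ≤ 35.86.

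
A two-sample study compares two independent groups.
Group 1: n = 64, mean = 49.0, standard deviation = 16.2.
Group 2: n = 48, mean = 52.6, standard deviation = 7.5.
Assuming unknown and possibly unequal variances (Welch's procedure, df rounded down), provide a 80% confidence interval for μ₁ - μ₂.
(-6.56, -0.64)

Difference: x̄₁ - x̄₂ = -3.60
SE = √(s₁²/n₁ + s₂²/n₂) = √(16.2²/64 + 7.5²/48) = 2.2962
df = 93.88 → 93 (Welch–Satterthwaite, rounded down)
t* = 1.291

CI: -3.60 ± 1.291 · 2.2962 = -3.60 ± 2.96 = (-6.56, -0.64)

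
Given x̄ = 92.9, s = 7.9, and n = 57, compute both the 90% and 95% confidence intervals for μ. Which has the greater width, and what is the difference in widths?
95% CI is wider by 0.69

df = 56
90% CI: t* = 1.673, (91.15, 94.65), width = 2 · t* · s/√n = 3.50
95% CI: t* = 2.003, (90.80, 95.00), width = 2 · t* · s/√n = 4.19

The 95% CI is wider by 4.19 - 3.50 = 0.69.
Higher confidence requires a wider interval.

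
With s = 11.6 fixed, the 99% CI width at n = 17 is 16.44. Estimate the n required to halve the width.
n ≈ 68

CI width ∝ 1/√n
To reduce width by factor 2, need √n to grow by 2 → need 2² = 4 times as many samples.

Current: n = 17, width = 16.44
New: n = 68, width ≈ 7.46

Width reduced by factor of 16.44/7.46 = 2.20.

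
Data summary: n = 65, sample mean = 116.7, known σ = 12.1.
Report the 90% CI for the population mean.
(114.23, 119.17)

z-interval (σ known):
z* = 1.645 for 90% confidence

Margin of error = z* · σ/√n = 1.645 · 12.1/√65 = 2.47

CI: (116.7 - 2.47, 116.7 + 2.47) = (114.23, 119.17)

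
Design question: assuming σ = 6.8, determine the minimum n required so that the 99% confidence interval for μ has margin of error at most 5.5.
n ≥ 11

For margin E ≤ 5.5:
n ≥ (z* · σ / E)²
n ≥ (2.576 · 6.8 / 5.5)²
n ≥ 10.14

Minimum n = 11 (rounding up)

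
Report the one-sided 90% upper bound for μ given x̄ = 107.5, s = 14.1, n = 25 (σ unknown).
μ ≤ 111.22

Upper bound (one-sided):
t* = 1.318 (one-sided for 90%)
Upper bound = x̄ + t* · s/√n = 107.5 + 1.318 · 14.1/√25 = 111.22

We are 90% confident that μ ≤ 111.22.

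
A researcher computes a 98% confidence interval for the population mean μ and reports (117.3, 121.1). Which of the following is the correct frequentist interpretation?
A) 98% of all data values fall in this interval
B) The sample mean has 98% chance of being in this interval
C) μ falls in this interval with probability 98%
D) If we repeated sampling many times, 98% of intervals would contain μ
D

A) Wrong — a CI is about the parameter μ, not individual data values.
B) Wrong — x̄ is observed and sits in the interval by construction.
C) Wrong — μ is fixed; the randomness lives in the interval, not in μ.
D) Correct — this is the frequentist long-run coverage interpretation.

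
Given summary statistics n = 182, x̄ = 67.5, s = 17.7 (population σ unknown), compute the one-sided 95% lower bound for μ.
μ ≥ 65.33

Lower bound (one-sided):
t* = 1.653 (one-sided for 95%)
Lower bound = x̄ - t* · s/√n = 67.5 - 1.653 · 17.7/√182 = 65.33

We are 95% confident that μ ≥ 65.33.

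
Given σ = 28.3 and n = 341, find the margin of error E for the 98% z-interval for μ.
Margin of error = 3.56

Margin of error = z* · σ/√n
= 2.326 · 28.3/√341
= 2.326 · 28.3/18.4662
= 3.56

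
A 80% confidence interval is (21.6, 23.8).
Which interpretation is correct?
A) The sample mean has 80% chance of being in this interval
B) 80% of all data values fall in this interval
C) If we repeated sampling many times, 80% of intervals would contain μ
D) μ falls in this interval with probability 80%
C

A) Wrong — x̄ is observed and sits in the interval by construction.
B) Wrong — a CI is about the parameter μ, not individual data values.
C) Correct — this is the frequentist long-run coverage interpretation.
D) Wrong — μ is fixed; the randomness lives in the interval, not in μ.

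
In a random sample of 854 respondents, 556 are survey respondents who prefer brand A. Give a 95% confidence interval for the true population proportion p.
(0.619, 0.683)

Proportion CI:
p̂ = 556/854 = 0.65105
SE = √(p̂(1-p̂)/n) = √(0.65105 · 0.34895 / 854) = 0.01631

z* = 1.960
Margin = z* · SE = 1.960 · 0.01631 = 0.0320

CI: 0.65105 ± 0.0320 = (0.619, 0.683)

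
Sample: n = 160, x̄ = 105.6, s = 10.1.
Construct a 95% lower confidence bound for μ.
μ ≥ 104.28

Lower bound (one-sided):
t* = 1.654 (one-sided for 95%)
Lower bound = x̄ - t* · s/√n = 105.6 - 1.654 · 10.1/√160 = 104.28

We are 95% confident that μ ≥ 104.28.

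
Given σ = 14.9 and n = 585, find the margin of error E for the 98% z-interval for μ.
Margin of error = 1.43

Margin of error = z* · σ/√n
= 2.326 · 14.9/√585
= 2.326 · 14.9/24.1868
= 1.43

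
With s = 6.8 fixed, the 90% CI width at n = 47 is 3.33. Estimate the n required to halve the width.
n ≈ 188

CI width ∝ 1/√n
To reduce width by factor 2, need √n to grow by 2 → need 2² = 4 times as many samples.

Current: n = 47, width = 3.33
New: n = 188, width ≈ 1.64

Width reduced by factor of 3.33/1.64 = 2.03.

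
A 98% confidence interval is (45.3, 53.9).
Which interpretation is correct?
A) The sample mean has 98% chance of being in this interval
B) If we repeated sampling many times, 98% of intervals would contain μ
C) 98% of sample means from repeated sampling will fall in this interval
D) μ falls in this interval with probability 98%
B

A) Wrong — x̄ is observed and sits in the interval by construction.
B) Correct — this is the frequentist long-run coverage interpretation.
C) Wrong — coverage applies to intervals containing μ, not to future x̄ values.
D) Wrong — μ is fixed; the randomness lives in the interval, not in μ.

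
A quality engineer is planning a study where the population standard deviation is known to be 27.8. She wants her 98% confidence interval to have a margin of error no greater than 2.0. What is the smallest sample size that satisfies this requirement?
n ≥ 1046

For margin E ≤ 2.0:
n ≥ (z* · σ / E)²
n ≥ (2.326 · 27.8 / 2.0)²
n ≥ 1045.32

Minimum n = 1046 (rounding up)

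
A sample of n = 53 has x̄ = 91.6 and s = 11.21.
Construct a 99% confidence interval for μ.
(87.48, 95.72)

t-interval (σ unknown):
df = n - 1 = 52
t* = 2.674 for 99% confidence

Margin of error = t* · s/√n = 2.674 · 11.21/√53 = 4.12

CI: (87.48, 95.72)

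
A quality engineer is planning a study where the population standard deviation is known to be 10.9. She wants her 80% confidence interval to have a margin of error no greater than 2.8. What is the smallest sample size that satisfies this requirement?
n ≥ 25

For margin E ≤ 2.8:
n ≥ (z* · σ / E)²
n ≥ (1.282 · 10.9 / 2.8)²
n ≥ 24.91

Minimum n = 25 (rounding up)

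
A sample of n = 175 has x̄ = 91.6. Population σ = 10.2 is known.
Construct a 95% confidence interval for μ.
(90.09, 93.11)

z-interval (σ known):
z* = 1.960 for 95% confidence

Margin of error = z* · σ/√n = 1.960 · 10.2/√175 = 1.51

CI: (91.6 - 1.51, 91.6 + 1.51) = (90.09, 93.11)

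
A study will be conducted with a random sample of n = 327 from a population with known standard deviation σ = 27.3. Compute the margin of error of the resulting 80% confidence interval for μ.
Margin of error = 1.94

Margin of error = z* · σ/√n
= 1.282 · 27.3/√327
= 1.282 · 27.3/18.0831
= 1.94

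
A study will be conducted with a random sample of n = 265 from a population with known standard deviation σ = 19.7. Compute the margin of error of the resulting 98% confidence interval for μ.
Margin of error = 2.81

Margin of error = z* · σ/√n
= 2.326 · 19.7/√265
= 2.326 · 19.7/16.2788
= 2.81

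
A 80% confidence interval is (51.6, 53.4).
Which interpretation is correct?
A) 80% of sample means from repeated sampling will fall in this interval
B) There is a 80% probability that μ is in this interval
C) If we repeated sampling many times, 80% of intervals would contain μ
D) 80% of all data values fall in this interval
C

A) Wrong — coverage applies to intervals containing μ, not to future x̄ values.
B) Wrong — μ is fixed; the randomness lives in the interval, not in μ.
C) Correct — this is the frequentist long-run coverage interpretation.
D) Wrong — a CI is about the parameter μ, not individual data values.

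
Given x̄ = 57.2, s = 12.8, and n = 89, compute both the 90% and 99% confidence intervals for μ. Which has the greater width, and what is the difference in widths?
99% CI is wider by 2.63

df = 88
90% CI: t* = 1.662, (54.95, 59.45), width = 2 · t* · s/√n = 4.51
99% CI: t* = 2.633, (53.63, 60.77), width = 2 · t* · s/√n = 7.14

The 99% CI is wider by 7.14 - 4.51 = 2.63.
Higher confidence requires a wider interval.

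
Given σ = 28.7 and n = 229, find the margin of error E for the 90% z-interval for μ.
Margin of error = 3.12

Margin of error = z* · σ/√n
= 1.645 · 28.7/√229
= 1.645 · 28.7/15.1327
= 3.12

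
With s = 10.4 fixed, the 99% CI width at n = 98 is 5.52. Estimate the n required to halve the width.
n ≈ 392

CI width ∝ 1/√n
To reduce width by factor 2, need √n to grow by 2 → need 2² = 4 times as many samples.

Current: n = 98, width = 5.52
New: n = 392, width ≈ 2.72

Width reduced by factor of 5.52/2.72 = 2.03.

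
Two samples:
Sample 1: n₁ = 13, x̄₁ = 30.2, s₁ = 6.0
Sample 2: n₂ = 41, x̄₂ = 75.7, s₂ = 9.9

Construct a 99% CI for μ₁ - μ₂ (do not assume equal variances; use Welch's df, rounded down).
(-51.70, -39.30)

Difference: x̄₁ - x̄₂ = -45.50
SE = √(s₁²/n₁ + s₂²/n₂) = √(6.0²/13 + 9.9²/41) = 2.2715
df = 34.05 → 34 (Welch–Satterthwaite, rounded down)
t* = 2.728

CI: -45.50 ± 2.728 · 2.2715 = -45.50 ± 6.20 = (-51.70, -39.30)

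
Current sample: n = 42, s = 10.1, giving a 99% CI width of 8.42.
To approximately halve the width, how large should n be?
n ≈ 168

CI width ∝ 1/√n
To reduce width by factor 2, need √n to grow by 2 → need 2² = 4 times as many samples.

Current: n = 42, width = 8.42
New: n = 168, width ≈ 4.06

Width reduced by factor of 8.42/4.06 = 2.07.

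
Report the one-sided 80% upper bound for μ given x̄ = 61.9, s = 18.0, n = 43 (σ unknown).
μ ≤ 64.23

Upper bound (one-sided):
t* = 0.850 (one-sided for 80%)
Upper bound = x̄ + t* · s/√n = 61.9 + 0.850 · 18.0/√43 = 64.23

We are 80% confident that μ ≤ 64.23.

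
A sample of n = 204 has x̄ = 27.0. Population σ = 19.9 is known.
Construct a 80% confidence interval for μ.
(25.21, 28.79)

z-interval (σ known):
z* = 1.282 for 80% confidence

Margin of error = z* · σ/√n = 1.282 · 19.9/√204 = 1.79

CI: (27.0 - 1.79, 27.0 + 1.79) = (25.21, 28.79)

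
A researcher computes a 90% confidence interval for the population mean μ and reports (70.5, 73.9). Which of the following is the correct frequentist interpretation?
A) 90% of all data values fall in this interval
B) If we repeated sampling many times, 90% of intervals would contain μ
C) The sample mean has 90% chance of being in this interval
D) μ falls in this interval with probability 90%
B

A) Wrong — a CI is about the parameter μ, not individual data values.
B) Correct — this is the frequentist long-run coverage interpretation.
C) Wrong — x̄ is observed and sits in the interval by construction.
D) Wrong — μ is fixed; the randomness lives in the interval, not in μ.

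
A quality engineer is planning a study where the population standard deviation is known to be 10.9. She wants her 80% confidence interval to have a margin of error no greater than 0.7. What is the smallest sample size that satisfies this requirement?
n ≥ 399

For margin E ≤ 0.7:
n ≥ (z* · σ / E)²
n ≥ (1.282 · 10.9 / 0.7)²
n ≥ 398.50

Minimum n = 399 (rounding up)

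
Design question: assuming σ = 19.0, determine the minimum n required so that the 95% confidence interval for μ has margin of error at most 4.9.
n ≥ 58

For margin E ≤ 4.9:
n ≥ (z* · σ / E)²
n ≥ (1.960 · 19.0 / 4.9)²
n ≥ 57.76

Minimum n = 58 (rounding up)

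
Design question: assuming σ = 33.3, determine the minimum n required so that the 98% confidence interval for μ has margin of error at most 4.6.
n ≥ 284

For margin E ≤ 4.6:
n ≥ (z* · σ / E)²
n ≥ (2.326 · 33.3 / 4.6)²
n ≥ 283.53

Minimum n = 284 (rounding up)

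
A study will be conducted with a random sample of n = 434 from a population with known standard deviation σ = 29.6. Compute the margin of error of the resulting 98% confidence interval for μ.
Margin of error = 3.30

Margin of error = z* · σ/√n
= 2.326 · 29.6/√434
= 2.326 · 29.6/20.8327
= 3.30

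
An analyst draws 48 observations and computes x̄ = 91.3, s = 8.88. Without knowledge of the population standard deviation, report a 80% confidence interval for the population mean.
(89.63, 92.97)

t-interval (σ unknown):
df = n - 1 = 47
t* = 1.300 for 80% confidence

Margin of error = t* · s/√n = 1.300 · 8.88/√48 = 1.67

CI: (89.63, 92.97)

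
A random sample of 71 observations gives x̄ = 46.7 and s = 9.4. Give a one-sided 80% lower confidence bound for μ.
μ ≥ 45.76

Lower bound (one-sided):
t* = 0.847 (one-sided for 80%)
Lower bound = x̄ - t* · s/√n = 46.7 - 0.847 · 9.4/√71 = 45.76

We are 80% confident that μ ≥ 45.76.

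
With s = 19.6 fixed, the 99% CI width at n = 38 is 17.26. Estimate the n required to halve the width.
n ≈ 152

CI width ∝ 1/√n
To reduce width by factor 2, need √n to grow by 2 → need 2² = 4 times as many samples.

Current: n = 38, width = 17.26
New: n = 152, width ≈ 8.30

Width reduced by factor of 17.26/8.30 = 2.08.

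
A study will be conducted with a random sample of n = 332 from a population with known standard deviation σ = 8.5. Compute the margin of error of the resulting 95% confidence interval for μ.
Margin of error = 0.91

Margin of error = z* · σ/√n
= 1.960 · 8.5/√332
= 1.960 · 8.5/18.2209
= 0.91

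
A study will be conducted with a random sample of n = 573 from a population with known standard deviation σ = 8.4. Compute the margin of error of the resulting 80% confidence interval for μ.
Margin of error = 0.45

Margin of error = z* · σ/√n
= 1.282 · 8.4/√573
= 1.282 · 8.4/23.9374
= 0.45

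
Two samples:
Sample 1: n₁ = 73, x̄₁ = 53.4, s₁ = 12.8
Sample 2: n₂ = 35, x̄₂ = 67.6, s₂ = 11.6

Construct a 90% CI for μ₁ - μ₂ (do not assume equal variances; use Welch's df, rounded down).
(-18.31, -10.09)

Difference: x̄₁ - x̄₂ = -14.20
SE = √(s₁²/n₁ + s₂²/n₂) = √(12.8²/73 + 11.6²/35) = 2.4676
df = 73.46 → 73 (Welch–Satterthwaite, rounded down)
t* = 1.666

CI: -14.20 ± 1.666 · 2.4676 = -14.20 ± 4.11 = (-18.31, -10.09)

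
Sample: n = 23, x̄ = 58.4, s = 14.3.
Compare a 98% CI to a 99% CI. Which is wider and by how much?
99% CI is wider by 1.85

df = 22
98% CI: t* = 2.508, (50.92, 65.88), width = 2 · t* · s/√n = 14.96
99% CI: t* = 2.819, (49.99, 66.81), width = 2 · t* · s/√n = 16.81

The 99% CI is wider by 16.81 - 14.96 = 1.85.
Higher confidence requires a wider interval.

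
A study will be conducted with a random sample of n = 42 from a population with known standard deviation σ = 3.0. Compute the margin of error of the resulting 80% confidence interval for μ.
Margin of error = 0.59

Margin of error = z* · σ/√n
= 1.282 · 3.0/√42
= 1.282 · 3.0/6.4807
= 0.59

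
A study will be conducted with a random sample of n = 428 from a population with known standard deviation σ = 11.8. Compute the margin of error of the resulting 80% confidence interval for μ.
Margin of error = 0.73

Margin of error = z* · σ/√n
= 1.282 · 11.8/√428
= 1.282 · 11.8/20.6882
= 0.73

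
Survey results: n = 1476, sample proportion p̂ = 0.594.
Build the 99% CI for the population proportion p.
(0.561, 0.627)

Proportion CI:
SE = √(p̂(1-p̂)/n) = √(0.594 · 0.406 / 1476) = 0.01278

z* = 2.576
Margin = z* · SE = 2.576 · 0.01278 = 0.0329

CI: 0.594 ± 0.0329 = (0.561, 0.627)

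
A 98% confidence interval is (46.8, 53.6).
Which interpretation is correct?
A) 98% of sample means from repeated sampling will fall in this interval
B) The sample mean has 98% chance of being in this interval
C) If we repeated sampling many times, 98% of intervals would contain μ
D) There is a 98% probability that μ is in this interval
C

A) Wrong — coverage applies to intervals containing μ, not to future x̄ values.
B) Wrong — x̄ is observed and sits in the interval by construction.
C) Correct — this is the frequentist long-run coverage interpretation.
D) Wrong — μ is fixed; the randomness lives in the interval, not in μ.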